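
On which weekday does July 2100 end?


July 2100 has 31 days
Anchor: Jan 1, 2100. With p = 2100 - 1 = 2099: (p + p//4 - p//100 + p//400) mod 7 = (2099 + 524 - 20 + 5) mod 7 = 2608 mod 7 = 4 -> Friday (Mon=0 ... Sun=6)
Days before July (Jan-Jun): 181; July 1 index = (4 + 181) mod 7 = 3 -> Thursday
Last day offset: 31 - 1 = 30 days
Weekday index = (3 + 30) mod 7 = 5

Saturday, July 31


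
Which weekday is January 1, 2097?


Target: January 1, 2097
Anchor: Jan 1, 2097. With p = 2097 - 1 = 2096: (p + p//4 - p//100 + p//400) mod 7 = (2096 + 524 - 20 + 5) mod 7 = 2605 mod 7 = 1 -> Tuesday (Mon=0 ... Sun=6)
Offset from anchor: 0 days
Weekday index = (1 + 0) mod 7 = 1

Tuesday


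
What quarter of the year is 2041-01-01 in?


Month: January (month 1)
Q1: Jan-Mar, Q2: Apr-Jun, Q3: Jul-Sep, Q4: Oct-Dec

Q1


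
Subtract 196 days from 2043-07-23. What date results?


Start: 2043-07-23, subtract 196 days
Back 23 days from July 23 reaches June 30, 2043 -> 173 left
June 2043 has 30 days -> back to May 31, 2043 -> 143 left
May 2043 has 31 days -> back to April 30, 2043 -> 112 left
April 2043 has 30 days -> back to March 31, 2043 -> 82 left
March 2043 has 31 days -> back to February 28, 2043 -> 51 left
February 2043 has 28 days -> back to January 31, 2043 -> 23 left
January 2043: 31 - 23 = 8 -> lands on January 8

Result: 2043-01-08


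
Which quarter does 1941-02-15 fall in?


Month: February (month 2)
Q1: Jan-Mar, Q2: Apr-Jun, Q3: Jul-Sep, Q4: Oct-Dec

Q1


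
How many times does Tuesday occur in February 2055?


February 2055 has 28 days
Anchor: Jan 1, 2055. With p = 2055 - 1 = 2054: (p + p//4 - p//100 + p//400) mod 7 = (2054 + 513 - 20 + 5) mod 7 = 2552 mod 7 = 4 -> Friday (Mon=0 ... Sun=6)
Days before February (Jan): 31; February 1 index = (4 + 31) mod 7 = 0 -> Monday
First Tuesday is February 2
Tuesdays: 2, 9, 16, 23

4 Tuesdays


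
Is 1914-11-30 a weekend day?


Anchor: Jan 1, 1914. With p = 1914 - 1 = 1913: (p + p//4 - p//100 + p//400) mod 7 = (1913 + 478 - 19 + 4) mod 7 = 2376 mod 7 = 3 -> Thursday (Mon=0 ... Sun=6)
Day of year: 334; offset = 333
Weekday index = (3 + 333) mod 7 = 0 -> Monday
Weekend days: Saturday, Sunday

No


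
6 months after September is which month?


September is month 9
9 + 6 = 15; wrap: 15 - 12 = 3

March


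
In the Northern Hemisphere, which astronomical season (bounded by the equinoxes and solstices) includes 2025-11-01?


Date: November 1
Astronomical Autumn (approx.; exact equinox/solstice day varies by year): September 22 to December 20
November 1 falls within the Autumn window

Autumn


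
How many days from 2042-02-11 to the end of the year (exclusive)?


Day of year: 42 of 365
Remaining = 365 - 42

323 days


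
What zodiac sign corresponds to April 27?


Date: April 27
Conventional tropical zodiac dates: Taurus from April 20 onward; Gemini starts May 21
April 27 falls within the Taurus range

Taurus


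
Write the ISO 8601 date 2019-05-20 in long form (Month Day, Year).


ISO 2019-05-20 parses as year=2019, month=05, day=20
Month 5 -> May

May 20, 2019


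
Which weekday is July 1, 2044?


Target: July 1, 2044
Anchor: Jan 1, 2044. With p = 2044 - 1 = 2043: (p + p//4 - p//100 + p//400) mod 7 = (2043 + 510 - 20 + 5) mod 7 = 2538 mod 7 = 4 -> Friday (Mon=0 ... Sun=6)
Days before July (Jan-Jun): 182 days
Weekday index = (4 + 182) mod 7 = 4

Friday


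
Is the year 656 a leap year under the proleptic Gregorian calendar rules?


Gregorian leap year rule: divisible by 4, but not by 100, unless also by 400.
656 is divisible by 4 but not 100 -> leap year

Yes


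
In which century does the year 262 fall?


Century = (year - 1) // 100 + 1
= (262 - 1) // 100 + 1
= 261 // 100 + 1
= 2 + 1

3rd century


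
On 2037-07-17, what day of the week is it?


Date: July 17, 2037
Anchor: Jan 1, 2037. With p = 2037 - 1 = 2036: (p + p//4 - p//100 + p//400) mod 7 = (2036 + 509 - 20 + 5) mod 7 = 2530 mod 7 = 3 -> Thursday (Mon=0 ... Sun=6)
Days before July (Jan-Jun): 181; offset = 181 + 17 - 1 = 197
Weekday index = (3 + 197) mod 7 = 4

Day of the week: Friday


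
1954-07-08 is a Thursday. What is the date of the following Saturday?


Current: Thursday
Target: Saturday
Days ahead: 2

Next Saturday: 1954-07-10


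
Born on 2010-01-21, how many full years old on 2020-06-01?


Birth: 2010-01-21
Reference: 2020-06-01
Year difference: 2020 - 2010 = 10

10 years old


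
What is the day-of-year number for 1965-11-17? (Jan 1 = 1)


Date: November 17, 1965
Days in months 1 through 10: 304
Plus 17 days in November

Day of year: 321


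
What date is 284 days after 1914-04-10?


Start: 1914-04-10, add 284 days
April 1914 has 30 days: 30 - 10 = 20 days to April 30 -> 264 left
May 1914 has 31 days -> 233 left
June 1914 has 30 days -> 203 left
July 1914 has 31 days -> 172 left
August 1914 has 31 days -> 141 left
September 1914 has 30 days -> 111 left
October 1914 has 31 days -> 80 left
November 1914 has 30 days -> 50 left
December 1914 has 31 days -> 19 left
January 1915: 19 <= 31 -> lands on January 19

Result: 1915-01-19


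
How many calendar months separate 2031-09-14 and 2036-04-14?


From September 2031 to April 2036
5 years * 12 = 60 months, minus 5 months = 55

55 months


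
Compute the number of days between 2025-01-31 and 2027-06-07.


From 2025-01-31 to 2027-06-07
2025-01-31: day of year = 31
2027-06-07: days before June = 31 + 28 + 31 + 30 + 31 = 151 (2027 is not a leap year); day of year = 151 + 7 = 158
Rest of 2025: 365 - 31 = 334
Full years 2026 (365): 365
Total = 334 + 365 + 158 = 857

857 days


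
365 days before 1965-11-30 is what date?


Start: 1965-11-30, subtract 365 days
Back 30 days from November 30 reaches October 31, 1965 -> 335 left
October 1965 has 31 days -> back to September 30, 1965 -> 304 left
September 1965 has 30 days -> back to August 31, 1965 -> 274 left
August 1965 has 31 days -> back to July 31, 1965 -> 243 left
July 1965 has 31 days -> back to June 30, 1965 -> 212 left
June 1965 has 30 days -> back to May 31, 1965 -> 182 left
May 1965 has 31 days -> back to April 30, 1965 -> 151 left
April 1965 has 30 days -> back to March 31, 1965 -> 121 left
March 1965 has 31 days -> back to February 28, 1965 -> 90 left
February 1965 has 28 days -> back to January 31, 1965 -> 62 left
January 1965 has 31 days -> back to December 31, 1964 -> 31 left
December 1964 has 31 days -> back to November 30, 1964 -> 0 left
November 1964: 30 - 0 = 30 -> lands on November 30

Result: 1964-11-30


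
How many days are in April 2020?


April 2020

30 days


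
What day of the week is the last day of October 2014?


October 2014 has 31 days
Anchor: Jan 1, 2014. With p = 2014 - 1 = 2013: (p + p//4 - p//100 + p//400) mod 7 = (2013 + 503 - 20 + 5) mod 7 = 2501 mod 7 = 2 -> Wednesday (Mon=0 ... Sun=6)
Days before October (Jan-Sep): 273; October 1 index = (2 + 273) mod 7 = 2 -> Wednesday
Last day offset: 31 - 1 = 30 days
Weekday index = (2 + 30) mod 7 = 4

Friday, October 31


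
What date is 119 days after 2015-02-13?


Start: 2015-02-13, add 119 days
February 2015 has 28 days: 28 - 13 = 15 days to February 28 -> 104 left
March 2015 has 31 days -> 73 left
April 2015 has 30 days -> 43 left
May 2015 has 31 days -> 12 left
June 2015: 12 <= 30 -> lands on June 12

Result: 2015-06-12


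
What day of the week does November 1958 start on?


Target: November 1, 1958
Anchor: Jan 1, 1958. With p = 1958 - 1 = 1957: (p + p//4 - p//100 + p//400) mod 7 = (1957 + 489 - 19 + 4) mod 7 = 2431 mod 7 = 2 -> Wednesday (Mon=0 ... Sun=6)
Days before November (Jan-Oct): 304 days
Weekday index = (2 + 304) mod 7 = 5

Saturday


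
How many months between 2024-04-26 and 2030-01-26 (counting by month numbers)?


From April 2024 to January 2030
6 years * 12 = 72 months, minus 3 months = 69

69 months


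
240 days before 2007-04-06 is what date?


Start: 2007-04-06, subtract 240 days
Back 6 days from April 6 reaches March 31, 2007 -> 234 left
March 2007 has 31 days -> back to February 28, 2007 -> 203 left
February 2007 has 28 days -> back to January 31, 2007 -> 175 left
January 2007 has 31 days -> back to December 31, 2006 -> 144 left
December 2006 has 31 days -> back to November 30, 2006 -> 113 left
November 2006 has 30 days -> back to October 31, 2006 -> 83 left
October 2006 has 31 days -> back to September 30, 2006 -> 52 left
September 2006 has 30 days -> back to August 31, 2006 -> 22 left
August 2006: 31 - 22 = 9 -> lands on August 9

Result: 2006-08-09


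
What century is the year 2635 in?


Century = (year - 1) // 100 + 1
= (2635 - 1) // 100 + 1
= 2634 // 100 + 1
= 26 + 1

27th century


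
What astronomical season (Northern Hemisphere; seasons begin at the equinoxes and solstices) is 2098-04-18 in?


Date: April 18
Astronomical Spring (approx.; exact equinox/solstice day varies by year): March 20 to June 20
April 18 falls within the Spring window

Spring


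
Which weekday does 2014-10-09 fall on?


Date: October 9, 2014
Anchor: Jan 1, 2014. With p = 2014 - 1 = 2013: (p + p//4 - p//100 + p//400) mod 7 = (2013 + 503 - 20 + 5) mod 7 = 2501 mod 7 = 2 -> Wednesday (Mon=0 ... Sun=6)
Days before October (Jan-Sep): 273; offset = 273 + 9 - 1 = 281
Weekday index = (2 + 281) mod 7 = 3

Day of the week: Thursday


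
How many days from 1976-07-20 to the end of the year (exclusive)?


Day of year: 202 of 366
Remaining = 366 - 202

164 days


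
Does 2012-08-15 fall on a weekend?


Anchor: Jan 1, 2012. With p = 2012 - 1 = 2011: (p + p//4 - p//100 + p//400) mod 7 = (2011 + 502 - 20 + 5) mod 7 = 2498 mod 7 = 6 -> Sunday (Mon=0 ... Sun=6)
Day of year: 228; offset = 227
Weekday index = (6 + 227) mod 7 = 2 -> Wednesday
Weekend days: Saturday, Sunday

No


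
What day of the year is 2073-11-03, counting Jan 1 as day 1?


Date: November 3, 2073
Days in months 1 through 10: 304
Plus 3 days in November

Day of year: 307


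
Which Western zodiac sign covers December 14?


Date: December 14
Conventional tropical zodiac dates: Sagittarius from November 22 onward; Capricorn starts December 22
December 14 falls within the Sagittarius range

Sagittarius


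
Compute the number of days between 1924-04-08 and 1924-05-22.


From 1924-04-08 to 1924-05-22
1924-04-08: days before April = 31 + 29 + 31 = 91 (1924 is a leap year); day of year = 91 + 8 = 99
1924-05-22: days before May = 31 + 29 + 31 + 30 = 121 (1924 is a leap year); day of year = 121 + 22 = 143
Same year: 143 - 99 = 44

44 days


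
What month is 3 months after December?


December is month 12
12 + 3 = 15; wrap: 15 - 12 = 3

March


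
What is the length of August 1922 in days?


August 1922

31 days


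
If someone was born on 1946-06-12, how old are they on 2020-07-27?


Birth: 1946-06-12
Reference: 2020-07-27
Year difference: 2020 - 1946 = 74

74 years old


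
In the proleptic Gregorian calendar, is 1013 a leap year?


Gregorian leap year rule: divisible by 4, but not by 100, unless also by 400.
1013 is not divisible by 4 -> not a leap year

No


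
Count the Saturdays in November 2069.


November 2069 has 30 days
Anchor: Jan 1, 2069. With p = 2069 - 1 = 2068: (p + p//4 - p//100 + p//400) mod 7 = (2068 + 517 - 20 + 5) mod 7 = 2570 mod 7 = 1 -> Tuesday (Mon=0 ... Sun=6)
Days before November (Jan-Oct): 304; November 1 index = (1 + 304) mod 7 = 4 -> Friday
First Saturday is November 2
Saturdays: 2, 9, 16, 23, 30

5 Saturdays


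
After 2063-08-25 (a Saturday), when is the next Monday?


Current: Saturday
Target: Monday
Days ahead: 2

Next Monday: 2063-08-27


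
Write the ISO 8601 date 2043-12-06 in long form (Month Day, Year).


ISO 2043-12-06 parses as year=2043, month=12, day=06
Month 12 -> December

December 6, 2043


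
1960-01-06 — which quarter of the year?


Month: January (month 1)
Q1: Jan-Mar, Q2: Apr-Jun, Q3: Jul-Sep, Q4: Oct-Dec

Q1


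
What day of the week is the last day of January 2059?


January 2059 has 31 days
Anchor: Jan 1, 2059. With p = 2059 - 1 = 2058: (p + p//4 - p//100 + p//400) mod 7 = (2058 + 514 - 20 + 5) mod 7 = 2557 mod 7 = 2 -> Wednesday (Mon=0 ... Sun=6)
January 1 is the anchor itself -> Wednesday
Last day offset: 31 - 1 = 30 days
Weekday index = (2 + 30) mod 7 = 4

Friday, January 31


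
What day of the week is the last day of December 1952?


December 1952 has 31 days
Anchor: Jan 1, 1952. With p = 1952 - 1 = 1951: (p + p//4 - p//100 + p//400) mod 7 = (1951 + 487 - 19 + 4) mod 7 = 2423 mod 7 = 1 -> Tuesday (Mon=0 ... Sun=6)
Days before December (Jan-Nov): 335; December 1 index = (1 + 335) mod 7 = 0 -> Monday
Last day offset: 31 - 1 = 30 days
Weekday index = (0 + 30) mod 7 = 2

Wednesday, December 31


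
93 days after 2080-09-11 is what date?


Start: 2080-09-11, add 93 days
September 2080 has 30 days: 30 - 11 = 19 days to September 30 -> 74 left
October 2080 has 31 days -> 43 left
November 2080 has 30 days -> 13 left
December 2080: 13 <= 31 -> lands on December 13

Result: 2080-12-13


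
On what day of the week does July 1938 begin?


Target: July 1, 1938
Anchor: Jan 1, 1938. With p = 1938 - 1 = 1937: (p + p//4 - p//100 + p//400) mod 7 = (1937 + 484 - 19 + 4) mod 7 = 2406 mod 7 = 5 -> Saturday (Mon=0 ... Sun=6)
Days before July (Jan-Jun): 181 days
Weekday index = (5 + 181) mod 7 = 4

Friday


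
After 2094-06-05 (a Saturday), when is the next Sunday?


Current: Saturday
Target: Sunday
Days ahead: 1

Next Sunday: 2094-06-06


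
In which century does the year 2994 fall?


Century = (year - 1) // 100 + 1
= (2994 - 1) // 100 + 1
= 2993 // 100 + 1
= 29 + 1

30th century


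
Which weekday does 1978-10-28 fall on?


Date: October 28, 1978
Anchor: Jan 1, 1978. With p = 1978 - 1 = 1977: (p + p//4 - p//100 + p//400) mod 7 = (1977 + 494 - 19 + 4) mod 7 = 2456 mod 7 = 6 -> Sunday (Mon=0 ... Sun=6)
Days before October (Jan-Sep): 273; offset = 273 + 28 - 1 = 300
Weekday index = (6 + 300) mod 7 = 5

Day of the week: Saturday


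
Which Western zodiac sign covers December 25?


Date: December 25
Conventional tropical zodiac dates: Capricorn from December 22 onward; Aquarius starts January 20
December 25 falls within the Capricorn range

Capricorn


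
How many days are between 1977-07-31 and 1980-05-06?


From 1977-07-31 to 1980-05-06
1977-07-31: days before July = 31 + 28 + 31 + 30 + 31 + 30 = 181 (1977 is not a leap year); day of year = 181 + 31 = 212
1980-05-06: days before May = 31 + 29 + 31 + 30 = 121 (1980 is a leap year); day of year = 121 + 6 = 127
Rest of 1977: 365 - 212 = 153
Full years 1978 (365), 1979 (365): 730
Total = 153 + 730 + 127 = 1010

1010 days


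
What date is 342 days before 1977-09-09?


Start: 1977-09-09, subtract 342 days
Back 9 days from September 9 reaches August 31, 1977 -> 333 left
August 1977 has 31 days -> back to July 31, 1977 -> 302 left
July 1977 has 31 days -> back to June 30, 1977 -> 271 left
June 1977 has 30 days -> back to May 31, 1977 -> 241 left
May 1977 has 31 days -> back to April 30, 1977 -> 210 left
April 1977 has 30 days -> back to March 31, 1977 -> 180 left
March 1977 has 31 days -> back to February 28, 1977 -> 149 left
February 1977 has 28 days -> back to January 31, 1977 -> 121 left
January 1977 has 31 days -> back to December 31, 1976 -> 90 left
December 1976 has 31 days -> back to November 30, 1976 -> 59 left
November 1976 has 30 days -> back to October 31, 1976 -> 29 left
October 1976: 31 - 29 = 2 -> lands on October 2

Result: 1976-10-02


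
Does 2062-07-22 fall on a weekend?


Anchor: Jan 1, 2062. With p = 2062 - 1 = 2061: (p + p//4 - p//100 + p//400) mod 7 = (2061 + 515 - 20 + 5) mod 7 = 2561 mod 7 = 6 -> Sunday (Mon=0 ... Sun=6)
Day of year: 203; offset = 202
Weekday index = (6 + 202) mod 7 = 5 -> Saturday
Weekend days: Saturday, Sunday

Yes


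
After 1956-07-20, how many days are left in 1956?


Day of year: 202 of 366
Remaining = 366 - 202

164 days


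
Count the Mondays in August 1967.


August 1967 has 31 days
Anchor: Jan 1, 1967. With p = 1967 - 1 = 1966: (p + p//4 - p//100 + p//400) mod 7 = (1966 + 491 - 19 + 4) mod 7 = 2442 mod 7 = 6 -> Sunday (Mon=0 ... Sun=6)
Days before August (Jan-Jul): 212; August 1 index = (6 + 212) mod 7 = 1 -> Tuesday
First Monday is August 7
Mondays: 7, 14, 21, 28

4 Mondays


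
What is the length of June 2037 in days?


June 2037

30 days


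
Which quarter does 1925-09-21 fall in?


Month: September (month 9)
Q1: Jan-Mar, Q2: Apr-Jun, Q3: Jul-Sep, Q4: Oct-Dec

Q3


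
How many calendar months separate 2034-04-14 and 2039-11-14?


From April 2034 to November 2039
5 years * 12 = 60 months, plus 7 months = 67

67 months


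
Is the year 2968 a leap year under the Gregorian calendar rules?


Gregorian leap year rule: divisible by 4, but not by 100, unless also by 400.
2968 is divisible by 4 but not 100 -> leap year

Yes


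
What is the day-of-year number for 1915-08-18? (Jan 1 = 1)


Date: August 18, 1915
Days in months 1 through 7: 212
Plus 18 days in August

Day of year: 230


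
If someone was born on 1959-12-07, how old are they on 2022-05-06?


Birth: 1959-12-07
Reference: 2022-05-06
Year difference: 2022 - 1959 = 63
Birthday not yet reached in 2022, subtract 1

62 years old


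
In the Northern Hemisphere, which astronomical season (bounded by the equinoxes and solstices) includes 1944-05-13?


Date: May 13
Astronomical Spring (approx.; exact equinox/solstice day varies by year): March 20 to June 20
May 13 falls within the Spring window

Spring


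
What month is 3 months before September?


September is month 9
9 - 3 = 6

June


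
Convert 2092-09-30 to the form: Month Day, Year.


ISO 2092-09-30 parses as year=2092, month=09, day=30
Month 9 -> September

September 30, 2092


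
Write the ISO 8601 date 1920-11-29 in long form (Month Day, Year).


ISO 1920-11-29 parses as year=1920, month=11, day=29
Month 11 -> November

November 29, 1920


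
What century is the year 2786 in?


Century = (year - 1) // 100 + 1
= (2786 - 1) // 100 + 1
= 2785 // 100 + 1
= 27 + 1

28th century


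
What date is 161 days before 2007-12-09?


Start: 2007-12-09, subtract 161 days
Back 9 days from December 9 reaches November 30, 2007 -> 152 left
November 2007 has 30 days -> back to October 31, 2007 -> 122 left
October 2007 has 31 days -> back to September 30, 2007 -> 91 left
September 2007 has 30 days -> back to August 31, 2007 -> 61 left
August 2007 has 31 days -> back to July 31, 2007 -> 30 left
July 2007: 31 - 30 = 1 -> lands on July 1

Result: 2007-07-01


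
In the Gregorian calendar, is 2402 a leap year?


Gregorian leap year rule: divisible by 4, but not by 100, unless also by 400.
2402 is not divisible by 4 -> not a leap year

No


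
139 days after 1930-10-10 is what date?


Start: 1930-10-10, add 139 days
October 1930 has 31 days: 31 - 10 = 21 days to October 31 -> 118 left
November 1930 has 30 days -> 88 left
December 1930 has 31 days -> 57 left
January 1931 has 31 days -> 26 left
February 1931: 26 <= 28 -> lands on February 26

Result: 1931-02-26


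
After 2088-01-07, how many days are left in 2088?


Day of year: 7 of 366
Remaining = 366 - 7

359 days


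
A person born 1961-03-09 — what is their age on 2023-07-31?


Birth: 1961-03-09
Reference: 2023-07-31
Year difference: 2023 - 1961 = 62

62 years old


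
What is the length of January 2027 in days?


January 2027

31 days


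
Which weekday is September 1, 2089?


Target: September 1, 2089
Anchor: Jan 1, 2089. With p = 2089 - 1 = 2088: (p + p//4 - p//100 + p//400) mod 7 = (2088 + 522 - 20 + 5) mod 7 = 2595 mod 7 = 5 -> Saturday (Mon=0 ... Sun=6)
Days before September (Jan-Aug): 243 days
Weekday index = (5 + 243) mod 7 = 3

Thursday


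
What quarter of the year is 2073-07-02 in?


Month: July (month 7)
Q1: Jan-Mar, Q2: Apr-Jun, Q3: Jul-Sep, Q4: Oct-Dec

Q3


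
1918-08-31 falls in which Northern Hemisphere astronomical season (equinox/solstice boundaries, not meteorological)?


Date: August 31
Astronomical Summer (approx.; exact equinox/solstice day varies by year): June 21 to September 21
August 31 falls within the Summer window

Summer


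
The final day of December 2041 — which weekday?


December 2041 has 31 days
Anchor: Jan 1, 2041. With p = 2041 - 1 = 2040: (p + p//4 - p//100 + p//400) mod 7 = (2040 + 510 - 20 + 5) mod 7 = 2535 mod 7 = 1 -> Tuesday (Mon=0 ... Sun=6)
Days before December (Jan-Nov): 334; December 1 index = (1 + 334) mod 7 = 6 -> Sunday
Last day offset: 31 - 1 = 30 days
Weekday index = (6 + 30) mod 7 = 1

Tuesday, December 31


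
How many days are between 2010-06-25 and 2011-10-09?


From 2010-06-25 to 2011-10-09
2010-06-25: days before June = 31 + 28 + 31 + 30 + 31 = 151 (2010 is not a leap year); day of year = 151 + 25 = 176
2011-10-09: days before October = 31 + 28 + 31 + 30 + 31 + 30 + 31 + 31 + 30 = 273 (2011 is not a leap year); day of year = 273 + 9 = 282
Rest of 2010: 365 - 176 = 189
Total = 189 + 282 = 471

471 days


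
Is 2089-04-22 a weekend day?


Anchor: Jan 1, 2089. With p = 2089 - 1 = 2088: (p + p//4 - p//100 + p//400) mod 7 = (2088 + 522 - 20 + 5) mod 7 = 2595 mod 7 = 5 -> Saturday (Mon=0 ... Sun=6)
Day of year: 112; offset = 111
Weekday index = (5 + 111) mod 7 = 4 -> Friday
Weekend days: Saturday, Sunday

No


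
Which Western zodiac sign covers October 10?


Date: October 10
Conventional tropical zodiac dates: Libra from September 23 onward; Scorpio starts October 23
October 10 falls within the Libra range

Libra


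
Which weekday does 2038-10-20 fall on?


Date: October 20, 2038
Anchor: Jan 1, 2038. With p = 2038 - 1 = 2037: (p + p//4 - p//100 + p//400) mod 7 = (2037 + 509 - 20 + 5) mod 7 = 2531 mod 7 = 4 -> Friday (Mon=0 ... Sun=6)
Days before October (Jan-Sep): 273; offset = 273 + 20 - 1 = 292
Weekday index = (4 + 292) mod 7 = 2

Day of the week: Wednesday


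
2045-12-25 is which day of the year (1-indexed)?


Date: December 25, 2045
Days in months 1 through 11: 334
Plus 25 days in December

Day of year: 359


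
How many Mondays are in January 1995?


January 1995 has 31 days
Anchor: Jan 1, 1995. With p = 1995 - 1 = 1994: (p + p//4 - p//100 + p//400) mod 7 = (1994 + 498 - 19 + 4) mod 7 = 2477 mod 7 = 6 -> Sunday (Mon=0 ... Sun=6)
January 1 is the anchor itself -> Sunday
First Monday is January 2
Mondays: 2, 9, 16, 23, 30

5 Mondays


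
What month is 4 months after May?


May is month 5
5 + 4 = 9

September


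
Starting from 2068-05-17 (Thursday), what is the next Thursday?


Current: Thursday
Target: Thursday
Days ahead: 7

Next Thursday: 2068-05-24


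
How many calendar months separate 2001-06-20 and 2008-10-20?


From June 2001 to October 2008
7 years * 12 = 84 months, plus 4 months = 88

88 months


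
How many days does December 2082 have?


December 2082

31 days


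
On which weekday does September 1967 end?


September 1967 has 30 days
Anchor: Jan 1, 1967. With p = 1967 - 1 = 1966: (p + p//4 - p//100 + p//400) mod 7 = (1966 + 491 - 19 + 4) mod 7 = 2442 mod 7 = 6 -> Sunday (Mon=0 ... Sun=6)
Days before September (Jan-Aug): 243; September 1 index = (6 + 243) mod 7 = 4 -> Friday
Last day offset: 30 - 1 = 29 days
Weekday index = (4 + 29) mod 7 = 5

Saturday, September 30


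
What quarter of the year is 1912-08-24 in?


Month: August (month 8)
Q1: Jan-Mar, Q2: Apr-Jun, Q3: Jul-Sep, Q4: Oct-Dec

Q3


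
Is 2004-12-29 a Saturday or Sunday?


Anchor: Jan 1, 2004. With p = 2004 - 1 = 2003: (p + p//4 - p//100 + p//400) mod 7 = (2003 + 500 - 20 + 5) mod 7 = 2488 mod 7 = 3 -> Thursday (Mon=0 ... Sun=6)
Day of year: 364; offset = 363
Weekday index = (3 + 363) mod 7 = 2 -> Wednesday
Weekend days: Saturday, Sunday

No


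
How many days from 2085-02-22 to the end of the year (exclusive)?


Day of year: 53 of 365
Remaining = 365 - 53

312 days


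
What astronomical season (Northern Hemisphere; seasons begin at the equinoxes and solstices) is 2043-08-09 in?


Date: August 9
Astronomical Summer (approx.; exact equinox/solstice day varies by year): June 21 to September 21
August 9 falls within the Summer window

Summer


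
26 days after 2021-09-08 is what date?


Start: 2021-09-08, add 26 days
September 2021 has 30 days: 30 - 8 = 22 days to September 30 -> 4 left
October 2021: 4 <= 31 -> lands on October 4

Result: 2021-10-04


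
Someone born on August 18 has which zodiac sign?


Date: August 18
Conventional tropical zodiac dates: Leo from July 23 onward; Virgo starts August 23
August 18 falls within the Leo range

Leo


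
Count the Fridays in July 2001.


July 2001 has 31 days
Anchor: Jan 1, 2001. With p = 2001 - 1 = 2000: (p + p//4 - p//100 + p//400) mod 7 = (2000 + 500 - 20 + 5) mod 7 = 2485 mod 7 = 0 -> Monday (Mon=0 ... Sun=6)
Days before July (Jan-Jun): 181; July 1 index = (0 + 181) mod 7 = 6 -> Sunday
First Friday is July 6
Fridays: 6, 13, 20, 27

4 Fridays


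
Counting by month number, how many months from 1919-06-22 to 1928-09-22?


From June 1919 to September 1928
9 years * 12 = 108 months, plus 3 months = 111

111 months


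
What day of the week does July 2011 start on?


Target: July 1, 2011
Anchor: Jan 1, 2011. With p = 2011 - 1 = 2010: (p + p//4 - p//100 + p//400) mod 7 = (2010 + 502 - 20 + 5) mod 7 = 2497 mod 7 = 5 -> Saturday (Mon=0 ... Sun=6)
Days before July (Jan-Jun): 181 days
Weekday index = (5 + 181) mod 7 = 4

Friday


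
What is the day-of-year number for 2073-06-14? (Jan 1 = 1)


Date: June 14, 2073
Days in months 1 through 5: 151
Plus 14 days in June

Day of year: 165


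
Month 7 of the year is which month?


Month 7 of 12

July


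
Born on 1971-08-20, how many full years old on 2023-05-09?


Birth: 1971-08-20
Reference: 2023-05-09
Year difference: 2023 - 1971 = 52
Birthday not yet reached in 2023, subtract 1

51 years old


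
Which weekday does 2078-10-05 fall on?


Date: October 5, 2078
Anchor: Jan 1, 2078. With p = 2078 - 1 = 2077: (p + p//4 - p//100 + p//400) mod 7 = (2077 + 519 - 20 + 5) mod 7 = 2581 mod 7 = 5 -> Saturday (Mon=0 ... Sun=6)
Days before October (Jan-Sep): 273; offset = 273 + 5 - 1 = 277
Weekday index = (5 + 277) mod 7 = 2

Day of the week: Wednesday


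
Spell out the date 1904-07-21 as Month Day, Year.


ISO 1904-07-21 parses as year=1904, month=07, day=21
Month 7 -> July

July 21, 1904


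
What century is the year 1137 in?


Century = (year - 1) // 100 + 1
= (1137 - 1) // 100 + 1
= 1136 // 100 + 1
= 11 + 1

12th century


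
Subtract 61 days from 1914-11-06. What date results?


Start: 1914-11-06, subtract 61 days
Back 6 days from November 6 reaches October 31, 1914 -> 55 left
October 1914 has 31 days -> back to September 30, 1914 -> 24 left
September 1914: 30 - 24 = 6 -> lands on September 6

Result: 1914-09-06


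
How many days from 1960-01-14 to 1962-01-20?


From 1960-01-14 to 1962-01-20
1960-01-14: day of year = 14
1962-01-20: day of year = 20
Rest of 1960: 366 - 14 = 352
Full years 1961 (365): 365
Total = 352 + 365 + 20 = 737

737 days


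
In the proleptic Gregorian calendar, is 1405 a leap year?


Gregorian leap year rule: divisible by 4, but not by 100, unless also by 400.
1405 is not divisible by 4 -> not a leap year

No


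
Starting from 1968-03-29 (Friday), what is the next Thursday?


Current: Friday
Target: Thursday
Days ahead: 6

Next Thursday: 1968-04-04


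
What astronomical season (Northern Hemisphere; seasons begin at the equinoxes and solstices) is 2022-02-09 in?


Date: February 9
Astronomical Winter (approx.; exact equinox/solstice day varies by year): December 21 to March 19
February 9 falls within the Winter window

Winter


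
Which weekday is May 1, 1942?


Target: May 1, 1942
Anchor: Jan 1, 1942. With p = 1942 - 1 = 1941: (p + p//4 - p//100 + p//400) mod 7 = (1941 + 485 - 19 + 4) mod 7 = 2411 mod 7 = 3 -> Thursday (Mon=0 ... Sun=6)
Days before May (Jan-Apr): 120 days
Weekday index = (3 + 120) mod 7 = 4

Friday


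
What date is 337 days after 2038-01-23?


Start: 2038-01-23, add 337 days
January 2038 has 31 days: 31 - 23 = 8 days to January 31 -> 329 left
February 2038 has 28 days -> 301 left
March 2038 has 31 days -> 270 left
April 2038 has 30 days -> 240 left
May 2038 has 31 days -> 209 left
June 2038 has 30 days -> 179 left
July 2038 has 31 days -> 148 left
August 2038 has 31 days -> 117 left
September 2038 has 30 days -> 87 left
October 2038 has 31 days -> 56 left
November 2038 has 30 days -> 26 left
December 2038: 26 <= 31 -> lands on December 26

Result: 2038-12-26


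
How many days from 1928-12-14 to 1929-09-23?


From 1928-12-14 to 1929-09-23
1928-12-14: days before December = 31 + 29 + 31 + 30 + 31 + 30 + 31 + 31 + 30 + 31 + 30 = 335 (1928 is a leap year); day of year = 335 + 14 = 349
1929-09-23: days before September = 31 + 28 + 31 + 30 + 31 + 30 + 31 + 31 = 243 (1929 is not a leap year); day of year = 243 + 23 = 266
Rest of 1928: 366 - 349 = 17
Total = 17 + 266 = 283

283 days


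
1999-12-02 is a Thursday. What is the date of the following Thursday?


Current: Thursday
Target: Thursday
Days ahead: 7

Next Thursday: 1999-12-09


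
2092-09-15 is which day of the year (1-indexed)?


Date: September 15, 2092
Days in months 1 through 8: 244
Plus 15 days in September

Day of year: 259


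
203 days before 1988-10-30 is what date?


Start: 1988-10-30, subtract 203 days
Back 30 days from October 30 reaches September 30, 1988 -> 173 left
September 1988 has 30 days -> back to August 31, 1988 -> 143 left
August 1988 has 31 days -> back to July 31, 1988 -> 112 left
July 1988 has 31 days -> back to June 30, 1988 -> 81 left
June 1988 has 30 days -> back to May 31, 1988 -> 51 left
May 1988 has 31 days -> back to April 30, 1988 -> 20 left
April 1988: 30 - 20 = 10 -> lands on April 10

Result: 1988-04-10


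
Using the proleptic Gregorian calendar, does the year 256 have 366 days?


Gregorian leap year rule: divisible by 4, but not by 100, unless also by 400.
256 is divisible by 4 but not 100 -> leap year

Yes


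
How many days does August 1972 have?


August 1972

31 days


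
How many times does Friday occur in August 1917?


August 1917 has 31 days
Anchor: Jan 1, 1917. With p = 1917 - 1 = 1916: (p + p//4 - p//100 + p//400) mod 7 = (1916 + 479 - 19 + 4) mod 7 = 2380 mod 7 = 0 -> Monday (Mon=0 ... Sun=6)
Days before August (Jan-Jul): 212; August 1 index = (0 + 212) mod 7 = 2 -> Wednesday
First Friday is August 3
Fridays: 3, 10, 17, 24, 31

5 Fridays


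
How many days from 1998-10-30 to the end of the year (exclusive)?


Day of year: 303 of 365
Remaining = 365 - 303

62 days


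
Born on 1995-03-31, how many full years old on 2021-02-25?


Birth: 1995-03-31
Reference: 2021-02-25
Year difference: 2021 - 1995 = 26
Birthday not yet reached in 2021, subtract 1

25 years old


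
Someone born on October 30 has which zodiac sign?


Date: October 30
Conventional tropical zodiac dates: Scorpio from October 23 onward; Sagittarius starts November 22
October 30 falls within the Scorpio range

Scorpio


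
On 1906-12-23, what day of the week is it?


Date: December 23, 1906
Anchor: Jan 1, 1906. With p = 1906 - 1 = 1905: (p + p//4 - p//100 + p//400) mod 7 = (1905 + 476 - 19 + 4) mod 7 = 2366 mod 7 = 0 -> Monday (Mon=0 ... Sun=6)
Days before December (Jan-Nov): 334; offset = 334 + 23 - 1 = 356
Weekday index = (0 + 356) mod 7 = 6

Day of the week: Sunday


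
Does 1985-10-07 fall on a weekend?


Anchor: Jan 1, 1985. With p = 1985 - 1 = 1984: (p + p//4 - p//100 + p//400) mod 7 = (1984 + 496 - 19 + 4) mod 7 = 2465 mod 7 = 1 -> Tuesday (Mon=0 ... Sun=6)
Day of year: 280; offset = 279
Weekday index = (1 + 279) mod 7 = 0 -> Monday
Weekend days: Saturday, Sunday

No


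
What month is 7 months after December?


December is month 12
12 + 7 = 19; wrap: 19 - 12 = 7

July


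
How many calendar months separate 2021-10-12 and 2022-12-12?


From October 2021 to December 2022
1 year * 12 = 12 months, plus 2 months = 14

14 months


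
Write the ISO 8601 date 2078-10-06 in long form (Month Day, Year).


ISO 2078-10-06 parses as year=2078, month=10, day=06
Month 10 -> October

October 6, 2078


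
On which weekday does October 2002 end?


October 2002 has 31 days
Anchor: Jan 1, 2002. With p = 2002 - 1 = 2001: (p + p//4 - p//100 + p//400) mod 7 = (2001 + 500 - 20 + 5) mod 7 = 2486 mod 7 = 1 -> Tuesday (Mon=0 ... Sun=6)
Days before October (Jan-Sep): 273; October 1 index = (1 + 273) mod 7 = 1 -> Tuesday
Last day offset: 31 - 1 = 30 days
Weekday index = (1 + 30) mod 7 = 3

Thursday, October 31


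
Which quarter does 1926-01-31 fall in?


Month: January (month 1)
Q1: Jan-Mar, Q2: Apr-Jun, Q3: Jul-Sep, Q4: Oct-Dec

Q1


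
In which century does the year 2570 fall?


Century = (year - 1) // 100 + 1
= (2570 - 1) // 100 + 1
= 2569 // 100 + 1
= 25 + 1

26th century


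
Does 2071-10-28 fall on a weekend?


Anchor: Jan 1, 2071. With p = 2071 - 1 = 2070: (p + p//4 - p//100 + p//400) mod 7 = (2070 + 517 - 20 + 5) mod 7 = 2572 mod 7 = 3 -> Thursday (Mon=0 ... Sun=6)
Day of year: 301; offset = 300
Weekday index = (3 + 300) mod 7 = 2 -> Wednesday
Weekend days: Saturday, Sunday

No


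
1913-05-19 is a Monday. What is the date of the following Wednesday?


Current: Monday
Target: Wednesday
Days ahead: 2

Next Wednesday: 1913-05-21


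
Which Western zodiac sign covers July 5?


Date: July 5
Conventional tropical zodiac dates: Cancer from June 21 onward; Leo starts July 23
July 5 falls within the Cancer range

Cancer


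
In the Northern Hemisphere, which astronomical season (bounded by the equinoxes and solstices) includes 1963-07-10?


Date: July 10
Astronomical Summer (approx.; exact equinox/solstice day varies by year): June 21 to September 21
July 10 falls within the Summer window

Summer


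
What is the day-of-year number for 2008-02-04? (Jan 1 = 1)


Date: February 4, 2008
Days in months 1 through 1: 31
Plus 4 days in February

Day of year: 35


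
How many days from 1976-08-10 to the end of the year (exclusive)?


Day of year: 223 of 366
Remaining = 366 - 223

143 days


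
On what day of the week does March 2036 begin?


Target: March 1, 2036
Anchor: Jan 1, 2036. With p = 2036 - 1 = 2035: (p + p//4 - p//100 + p//400) mod 7 = (2035 + 508 - 20 + 5) mod 7 = 2528 mod 7 = 1 -> Tuesday (Mon=0 ... Sun=6)
Days before March (Jan-Feb): 60 days
Weekday index = (1 + 60) mod 7 = 5

Saturday


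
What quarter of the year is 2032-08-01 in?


Month: August (month 8)
Q1: Jan-Mar, Q2: Apr-Jun, Q3: Jul-Sep, Q4: Oct-Dec

Q3


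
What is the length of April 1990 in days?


April 1990

30 days


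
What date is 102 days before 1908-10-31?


Start: 1908-10-31, subtract 102 days
Back 31 days from October 31 reaches September 30, 1908 -> 71 left
September 1908 has 30 days -> back to August 31, 1908 -> 41 left
August 1908 has 31 days -> back to July 31, 1908 -> 10 left
July 1908: 31 - 10 = 21 -> lands on July 21

Result: 1908-07-21


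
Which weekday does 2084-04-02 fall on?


Date: April 2, 2084
Anchor: Jan 1, 2084. With p = 2084 - 1 = 2083: (p + p//4 - p//100 + p//400) mod 7 = (2083 + 520 - 20 + 5) mod 7 = 2588 mod 7 = 5 -> Saturday (Mon=0 ... Sun=6)
Days before April (Jan-Mar): 91; offset = 91 + 2 - 1 = 92
Weekday index = (5 + 92) mod 7 = 6

Day of the week: Sunday


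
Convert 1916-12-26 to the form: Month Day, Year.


ISO 1916-12-26 parses as year=1916, month=12, day=26
Month 12 -> December

December 26, 1916


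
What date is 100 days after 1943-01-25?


Start: 1943-01-25, add 100 days
January 1943 has 31 days: 31 - 25 = 6 days to January 31 -> 94 left
February 1943 has 28 days -> 66 left
March 1943 has 31 days -> 35 left
April 1943 has 30 days -> 5 left
May 1943: 5 <= 31 -> lands on May 5

Result: 1943-05-05


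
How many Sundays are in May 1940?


May 1940 has 31 days
Anchor: Jan 1, 1940. With p = 1940 - 1 = 1939: (p + p//4 - p//100 + p//400) mod 7 = (1939 + 484 - 19 + 4) mod 7 = 2408 mod 7 = 0 -> Monday (Mon=0 ... Sun=6)
Days before May (Jan-Apr): 121; May 1 index = (0 + 121) mod 7 = 2 -> Wednesday
First Sunday is May 5
Sundays: 5, 12, 19, 26

4 Sundays


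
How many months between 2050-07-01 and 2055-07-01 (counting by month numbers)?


From July 2050 to July 2055
5 years * 12 = 60 months = 60

60 months


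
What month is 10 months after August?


August is month 8
8 + 10 = 18; wrap: 18 - 12 = 6

June


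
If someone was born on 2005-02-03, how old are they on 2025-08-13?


Birth: 2005-02-03
Reference: 2025-08-13
Year difference: 2025 - 2005 = 20

20 years old


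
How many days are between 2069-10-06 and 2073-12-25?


From 2069-10-06 to 2073-12-25
2069-10-06: days before October = 31 + 28 + 31 + 30 + 31 + 30 + 31 + 31 + 30 = 273 (2069 is not a leap year); day of year = 273 + 6 = 279
2073-12-25: days before December = 31 + 28 + 31 + 30 + 31 + 30 + 31 + 31 + 30 + 31 + 30 = 334 (2073 is not a leap year); day of year = 334 + 25 = 359
Rest of 2069: 365 - 279 = 86
Full years 2070 (365), 2071 (365), 2072 (366): 1096
Total = 86 + 1096 + 359 = 1541

1541 days


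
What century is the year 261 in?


Century = (year - 1) // 100 + 1
= (261 - 1) // 100 + 1
= 260 // 100 + 1
= 2 + 1

3rd century


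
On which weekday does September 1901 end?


September 1901 has 30 days
Anchor: Jan 1, 1901. With p = 1901 - 1 = 1900: (p + p//4 - p//100 + p//400) mod 7 = (1900 + 475 - 19 + 4) mod 7 = 2360 mod 7 = 1 -> Tuesday (Mon=0 ... Sun=6)
Days before September (Jan-Aug): 243; September 1 index = (1 + 243) mod 7 = 6 -> Sunday
Last day offset: 30 - 1 = 29 days
Weekday index = (6 + 29) mod 7 = 0

Monday, September 30


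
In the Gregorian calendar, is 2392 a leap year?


Gregorian leap year rule: divisible by 4, but not by 100, unless also by 400.
2392 is divisible by 4 but not 100 -> leap year

Yes


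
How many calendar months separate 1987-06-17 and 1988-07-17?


From June 1987 to July 1988
1 year * 12 = 12 months, plus 1 month = 13

13 months


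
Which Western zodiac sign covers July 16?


Date: July 16
Conventional tropical zodiac dates: Cancer from June 21 onward; Leo starts July 23
July 16 falls within the Cancer range

Cancer


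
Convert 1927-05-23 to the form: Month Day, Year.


ISO 1927-05-23 parses as year=1927, month=05, day=23
Month 5 -> May

May 23, 1927


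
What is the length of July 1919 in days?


July 1919

31 days


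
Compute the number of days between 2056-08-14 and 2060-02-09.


From 2056-08-14 to 2060-02-09
2056-08-14: days before August = 31 + 29 + 31 + 30 + 31 + 30 + 31 = 213 (2056 is a leap year); day of year = 213 + 14 = 227
2060-02-09: days before February = 31; day of year = 31 + 9 = 40
Rest of 2056: 366 - 227 = 139
Full years 2057 (365), 2058 (365), 2059 (365): 1095
Total = 139 + 1095 + 40 = 1274

1274 days


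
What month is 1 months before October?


October is month 10
10 - 1 = 9

September


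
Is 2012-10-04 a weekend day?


Anchor: Jan 1, 2012. With p = 2012 - 1 = 2011: (p + p//4 - p//100 + p//400) mod 7 = (2011 + 502 - 20 + 5) mod 7 = 2498 mod 7 = 6 -> Sunday (Mon=0 ... Sun=6)
Day of year: 278; offset = 277
Weekday index = (6 + 277) mod 7 = 3 -> Thursday
Weekend days: Saturday, Sunday

No


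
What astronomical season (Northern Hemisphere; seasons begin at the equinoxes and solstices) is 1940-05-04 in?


Date: May 4
Astronomical Spring (approx.; exact equinox/solstice day varies by year): March 20 to June 20
May 4 falls within the Spring window

Spring


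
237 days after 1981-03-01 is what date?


Start: 1981-03-01, add 237 days
March 1981 has 31 days: 31 - 1 = 30 days to March 31 -> 207 left
April 1981 has 30 days -> 177 left
May 1981 has 31 days -> 146 left
June 1981 has 30 days -> 116 left
July 1981 has 31 days -> 85 left
August 1981 has 31 days -> 54 left
September 1981 has 30 days -> 24 left
October 1981: 24 <= 31 -> lands on October 24

Result: 1981-10-24
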